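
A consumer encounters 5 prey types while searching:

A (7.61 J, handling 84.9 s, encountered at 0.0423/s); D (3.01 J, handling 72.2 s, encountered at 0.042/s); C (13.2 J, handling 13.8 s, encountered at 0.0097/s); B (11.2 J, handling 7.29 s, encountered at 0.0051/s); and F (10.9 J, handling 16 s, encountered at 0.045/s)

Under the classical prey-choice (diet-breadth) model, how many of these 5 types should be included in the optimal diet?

E/h in descending order: B 1.54, C 0.957, F 0.681, A 0.0896, D 0.0417 J/s. The optimal diet is the largest prefix of this list for which every included type satisfies E_i/h_i > R on the types above it.
Rate on top 1: 0.05507. C: 0.957 > 0.05507 → include.
Rate on top 2: 0.1581. F: 0.681 > 0.1581 → include.
Rate on top 3: 0.3573. A: 0.0896 < 0.3573 → exclude; stop.
Optimal diet: B, C, F — 3 of 5 types.

3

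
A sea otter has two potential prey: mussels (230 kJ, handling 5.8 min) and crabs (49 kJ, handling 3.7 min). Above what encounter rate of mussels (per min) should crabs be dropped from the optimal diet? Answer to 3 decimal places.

The zero-one rule: include crabs iff E₂/h₂ > λE₁/(1+λh₁). Equality gives the switch point.
λE₁h₂ = E₂ + λE₂h₁ ⇒ λ = E₂/(E₁h₂ − E₂h₁) = 49/(851 − 284.2) = 0.08645 per min.

0.086 per min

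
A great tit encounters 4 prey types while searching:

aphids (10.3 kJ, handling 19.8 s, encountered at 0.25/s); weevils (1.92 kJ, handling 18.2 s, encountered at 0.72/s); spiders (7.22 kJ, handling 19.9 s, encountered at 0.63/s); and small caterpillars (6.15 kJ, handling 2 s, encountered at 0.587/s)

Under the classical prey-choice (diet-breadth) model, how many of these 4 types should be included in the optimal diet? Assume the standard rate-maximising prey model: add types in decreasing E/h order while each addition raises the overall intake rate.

E/h in descending order: small caterpillars 3.08, aphids 0.52, spiders 0.363, weevils 0.105 kJ/s. The optimal diet is the largest prefix of this list for which every included type satisfies E_i/h_i > R on the types above it.
Rate on top 1: 1.661. aphids: 0.52 < 1.661 → exclude; stop.
Optimal diet: small caterpillars — 1 of 4 types.

1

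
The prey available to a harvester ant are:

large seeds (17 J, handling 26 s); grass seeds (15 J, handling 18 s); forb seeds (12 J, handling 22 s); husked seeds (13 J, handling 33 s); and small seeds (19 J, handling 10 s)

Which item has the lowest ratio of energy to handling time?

husked seeds

In descending order of E/h:
small seeds: 19/10 = 1.9 J/s
grass seeds: 15/18 = 0.833 J/s
large seeds: 17/26 = 0.654 J/s
forb seeds: 12/22 = 0.545 J/s
husked seeds: 13/33 = 0.394 J/s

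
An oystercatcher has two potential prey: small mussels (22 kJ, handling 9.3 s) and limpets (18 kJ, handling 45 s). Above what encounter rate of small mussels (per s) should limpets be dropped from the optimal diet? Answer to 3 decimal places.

0.022 per s

At the threshold, the rate on small mussels alone equals the profitability of limpets: λ·22/(1 + λ·9.3) = 18/45 = 0.4.
Rearranging, λ(22 − 0.4×9.3) = 0.4, so λ = 0.4/18.28 = 0.02188 per s.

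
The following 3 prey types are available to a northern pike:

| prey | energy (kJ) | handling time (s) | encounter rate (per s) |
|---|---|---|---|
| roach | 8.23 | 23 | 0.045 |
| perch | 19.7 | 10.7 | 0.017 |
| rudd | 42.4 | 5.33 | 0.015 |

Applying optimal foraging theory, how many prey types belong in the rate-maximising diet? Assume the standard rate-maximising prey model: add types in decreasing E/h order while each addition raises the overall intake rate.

2

E/h in descending order: rudd 7.95, perch 1.84, roach 0.358 kJ/s. The optimal diet is the largest prefix of this list for which every included type satisfies E_i/h_i > R on the types above it.
Rate on top 1: 0.5889. perch: 1.84 > 0.5889 → include.
Rate on top 2: 0.7694. roach: 0.358 < 0.7694 → exclude; stop.
Optimal diet: rudd, perch — 2 of 3 types.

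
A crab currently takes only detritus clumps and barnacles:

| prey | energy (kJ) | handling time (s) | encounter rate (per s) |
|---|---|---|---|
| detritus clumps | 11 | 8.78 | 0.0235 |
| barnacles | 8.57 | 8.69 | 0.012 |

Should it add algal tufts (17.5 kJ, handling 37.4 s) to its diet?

Yes

Intake rate on the current diet: R = (0.0235×11 + 0.012×8.57) / (1 + 0.0235×8.78 + 0.012×8.69) = 0.3613/1.311 = 0.2757 kJ/s.
Profitability of algal tufts: 17.5/37.4 = 0.4679 kJ/s.
Since 0.4679 > R, including algal tufts increases the long-run rate.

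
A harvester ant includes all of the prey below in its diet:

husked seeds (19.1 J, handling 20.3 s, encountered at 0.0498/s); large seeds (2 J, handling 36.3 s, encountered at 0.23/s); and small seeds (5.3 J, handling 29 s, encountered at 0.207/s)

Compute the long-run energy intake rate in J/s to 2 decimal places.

Energy encountered per unit search time: 0.0498×19.1 + 0.23×2 + 0.207×5.3 = 2.508 J/s.
Handling time per unit search time: 0.0498×20.3 + 0.23×36.3 + 0.207×29 = 15.36.
Rate = 2.508/(1 + 15.36) = 0.1533 J/s.

0.15 J/s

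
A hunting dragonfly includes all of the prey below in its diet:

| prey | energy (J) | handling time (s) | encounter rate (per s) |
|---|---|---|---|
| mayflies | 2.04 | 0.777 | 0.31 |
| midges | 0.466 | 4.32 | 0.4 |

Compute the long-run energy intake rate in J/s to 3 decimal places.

0.276 J/s

R = Σλ_iE_i / (1 + Σλ_ih_i)
Numerator: 0.31×2.04 + 0.4×0.466 = 0.8188
Denominator: 1 + 0.31×0.777 + 0.4×4.32 = 2.969
R = 0.8188/2.969 = 0.2758 J/s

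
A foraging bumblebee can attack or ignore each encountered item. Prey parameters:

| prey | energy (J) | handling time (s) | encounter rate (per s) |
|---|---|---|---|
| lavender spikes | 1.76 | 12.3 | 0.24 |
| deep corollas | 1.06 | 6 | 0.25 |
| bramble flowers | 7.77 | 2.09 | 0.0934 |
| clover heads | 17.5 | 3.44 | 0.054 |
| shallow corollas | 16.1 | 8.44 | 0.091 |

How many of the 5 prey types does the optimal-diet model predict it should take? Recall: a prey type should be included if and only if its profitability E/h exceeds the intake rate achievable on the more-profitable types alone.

E/h in descending order: clover heads 5.09, bramble flowers 3.72, shallow corollas 1.91, deep corollas 0.177, lavender spikes 0.143 J/s. The optimal diet is the largest prefix of this list for which every included type satisfies E_i/h_i > R on the types above it.
Rate on top 1: 0.797. bramble flowers: 3.72 > 0.797 → include.
Rate on top 2: 1.21. shallow corollas: 1.91 > 1.21 → include.
Rate on top 3: 1.459. deep corollas: 0.177 < 1.459 → exclude; stop.
Optimal diet: clover heads, bramble flowers, shallow corollas — 3 of 5 types.

3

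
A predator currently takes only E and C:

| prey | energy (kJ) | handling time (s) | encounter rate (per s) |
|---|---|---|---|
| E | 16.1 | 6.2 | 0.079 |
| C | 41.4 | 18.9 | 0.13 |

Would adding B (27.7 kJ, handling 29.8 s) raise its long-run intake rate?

Current rate: (0.079×16.1 + 0.13×41.4)/(1 + 0.079×6.2 + 0.13×18.9) = 1.686 kJ/s.
B: E/h = 27.7/29.8 = 0.9295 kJ/s.
Since 0.9295 < R, time spent handling B is better spent searching.

No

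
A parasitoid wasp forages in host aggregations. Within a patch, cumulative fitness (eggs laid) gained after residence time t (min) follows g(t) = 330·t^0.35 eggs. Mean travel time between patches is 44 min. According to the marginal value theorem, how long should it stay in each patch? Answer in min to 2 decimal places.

Optimal t* satisfies g'(t*) = g(t*)/(T + t*).
g'(t) = 0.35·330·t^-0.65. Setting 0.35·330·t^-0.65 = 330·t^0.35/(44+t) gives 0.35(44+t) = t, so 0.65·t = 0.35×44.
t* = 0.35×44/0.65 = 23.69 min.

23.69 min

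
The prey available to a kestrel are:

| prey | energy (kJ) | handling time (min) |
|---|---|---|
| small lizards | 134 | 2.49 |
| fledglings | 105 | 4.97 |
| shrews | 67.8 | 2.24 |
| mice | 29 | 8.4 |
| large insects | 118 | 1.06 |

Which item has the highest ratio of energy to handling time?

large insects

In descending order of E/h:
large insects: 118/1.06 = 111 kJ/min
small lizards: 134/2.49 = 53.8 kJ/min
shrews: 67.8/2.24 = 30.3 kJ/min
fledglings: 105/4.97 = 21.1 kJ/min
mice: 29/8.4 = 3.45 kJ/min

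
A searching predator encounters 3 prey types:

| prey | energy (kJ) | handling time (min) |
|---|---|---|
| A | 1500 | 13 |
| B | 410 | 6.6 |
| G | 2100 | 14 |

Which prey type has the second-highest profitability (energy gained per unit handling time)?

Profitability E/h (kJ/min): A = 1500/13 = 115, B = 410/6.6 = 62.1, G = 2100/14 = 150.
Ranked: G > A > B.

A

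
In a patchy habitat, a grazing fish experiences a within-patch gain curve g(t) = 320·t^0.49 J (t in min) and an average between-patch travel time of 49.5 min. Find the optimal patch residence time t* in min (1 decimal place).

47.6 min

By the marginal value theorem, leave when the instantaneous gain rate g'(t) equals the habitat-wide average g(t)/(T + t).
g'(t) = 0.49·320·t^-0.51. Setting 0.49·320·t^-0.51 = 320·t^0.49/(49.5+t) gives 0.49(49.5+t) = t, so 0.51·t = 0.49×49.5.
t* = 0.49×49.5/0.51 = 47.56 min.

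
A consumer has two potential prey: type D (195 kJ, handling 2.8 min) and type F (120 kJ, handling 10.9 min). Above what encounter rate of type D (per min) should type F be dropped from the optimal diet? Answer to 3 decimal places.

The zero-one rule: include type F iff E₂/h₂ > λE₁/(1+λh₁). Equality gives the switch point.
λE₁h₂ = E₂ + λE₂h₁ ⇒ λ = E₂/(E₁h₂ − E₂h₁) = 120/(2126 − 336) = 0.06706 per min.

0.067 per min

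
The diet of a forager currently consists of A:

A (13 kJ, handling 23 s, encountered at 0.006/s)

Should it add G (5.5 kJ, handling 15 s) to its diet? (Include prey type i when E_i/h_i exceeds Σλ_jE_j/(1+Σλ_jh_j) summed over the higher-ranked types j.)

Yes

Current rate: (0.006×13)/(1 + 0.006×23) = 0.06854 kJ/s.
G: E/h = 5.5/15 = 0.3667 kJ/s.
Since 0.3667 > R, including G increases the long-run rate.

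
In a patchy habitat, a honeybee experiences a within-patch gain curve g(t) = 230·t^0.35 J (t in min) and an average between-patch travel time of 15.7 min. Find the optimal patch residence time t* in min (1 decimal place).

Maximise g(t)/(T+t): set derivative to zero → g'(t)(T+t) = g(t).
g'(t) = 0.35·230·t^-0.65. Setting 0.35·230·t^-0.65 = 230·t^0.35/(15.7+t) gives 0.35(15.7+t) = t, so 0.65·t = 0.35×15.7.
t* = 0.35×15.7/0.65 = 8.454 min.

8.5 min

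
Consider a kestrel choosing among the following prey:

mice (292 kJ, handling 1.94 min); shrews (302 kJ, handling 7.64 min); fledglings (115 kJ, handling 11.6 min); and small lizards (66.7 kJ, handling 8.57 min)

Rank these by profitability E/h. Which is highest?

mice

Profitability E/h (kJ/min): mice = 292/1.94 = 151, shrews = 302/7.64 = 39.5, fledglings = 115/11.6 = 9.91, small lizards = 66.7/8.57 = 7.78.
Ranked: mice > shrews > fledglings > small lizards.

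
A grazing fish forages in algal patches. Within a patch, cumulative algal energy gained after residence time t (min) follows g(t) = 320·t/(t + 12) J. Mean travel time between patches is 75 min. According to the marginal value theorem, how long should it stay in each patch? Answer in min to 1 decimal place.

30.0 min

By the marginal value theorem, leave when the instantaneous gain rate g'(t) equals the habitat-wide average g(t)/(T + t).
g'(t) = 320·12/(t + 12)². Setting 320·12/(t+12)² = 320t/[(t+12)(75+t)] gives 12(75+t) = t(t+12), so t² = 12×75 = 900.
t* = √900 = 30 min.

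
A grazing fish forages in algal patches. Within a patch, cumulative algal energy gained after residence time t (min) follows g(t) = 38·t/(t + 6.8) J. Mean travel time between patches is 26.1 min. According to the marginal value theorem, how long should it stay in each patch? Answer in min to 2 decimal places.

13.32 min

Optimal t* satisfies g'(t*) = g(t*)/(T + t*).
g'(t) = 38·6.8/(t + 6.8)². Setting 38·6.8/(t+6.8)² = 38t/[(t+6.8)(26.1+t)] gives 6.8(26.1+t) = t(t+6.8), so t² = 6.8×26.1 = 177.5.
t* = √177.5 = 13.32 min.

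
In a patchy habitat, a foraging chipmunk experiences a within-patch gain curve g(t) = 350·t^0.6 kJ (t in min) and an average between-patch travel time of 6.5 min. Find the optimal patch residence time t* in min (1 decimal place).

By the marginal value theorem, leave when the instantaneous gain rate g'(t) equals the habitat-wide average g(t)/(T + t).
g'(t) = 0.6·350·t^-0.4. Setting 0.6·350·t^-0.4 = 350·t^0.6/(6.5+t) gives 0.6(6.5+t) = t, so 0.40·t = 0.6×6.5.
t* = 0.6×6.5/0.40 = 9.75 min.

9.8 min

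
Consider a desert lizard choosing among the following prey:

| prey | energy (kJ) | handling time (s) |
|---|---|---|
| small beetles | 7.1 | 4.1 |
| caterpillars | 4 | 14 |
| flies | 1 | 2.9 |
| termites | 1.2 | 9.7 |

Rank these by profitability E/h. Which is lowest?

In descending order of E/h:
small beetles: 7.1/4.1 = 1.73 kJ/s
flies: 1/2.9 = 0.345 kJ/s
caterpillars: 4/14 = 0.286 kJ/s
termites: 1.2/9.7 = 0.124 kJ/s

termites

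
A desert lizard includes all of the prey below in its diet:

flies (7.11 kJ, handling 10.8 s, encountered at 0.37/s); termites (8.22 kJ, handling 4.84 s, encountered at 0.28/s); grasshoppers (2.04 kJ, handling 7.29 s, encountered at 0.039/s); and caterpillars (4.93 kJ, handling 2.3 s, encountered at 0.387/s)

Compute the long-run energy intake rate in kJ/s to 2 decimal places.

R = Σλ_iE_i / (1 + Σλ_ih_i)
Numerator: 0.37×7.11 + 0.28×8.22 + 0.039×2.04 + 0.387×4.93 = 6.92
Denominator: 1 + 0.37×10.8 + 0.28×4.84 + 0.039×7.29 + 0.387×2.3 = 7.526
R = 6.92/7.526 = 0.9195 kJ/s

0.92 kJ/s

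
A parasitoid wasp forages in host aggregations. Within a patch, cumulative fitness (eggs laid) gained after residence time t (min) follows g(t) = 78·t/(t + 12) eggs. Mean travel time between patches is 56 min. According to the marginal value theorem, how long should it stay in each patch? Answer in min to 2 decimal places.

By the marginal value theorem, leave when the instantaneous gain rate g'(t) equals the habitat-wide average g(t)/(T + t).
g'(t) = 78·12/(t + 12)². Setting 78·12/(t+12)² = 78t/[(t+12)(56+t)] gives 12(56+t) = t(t+12), so t² = 12×56 = 672.
t* = √672 = 25.92 min.

25.92 min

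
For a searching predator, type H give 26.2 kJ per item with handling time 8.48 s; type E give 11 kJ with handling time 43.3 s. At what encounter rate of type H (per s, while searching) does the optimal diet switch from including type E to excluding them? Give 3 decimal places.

0.011 per s

The zero-one rule: include type E iff E₂/h₂ > λE₁/(1+λh₁). Equality gives the switch point.
λE₁h₂ = E₂ + λE₂h₁ ⇒ λ = E₂/(E₁h₂ − E₂h₁) = 11/(1134 − 93.28) = 0.01056 per s.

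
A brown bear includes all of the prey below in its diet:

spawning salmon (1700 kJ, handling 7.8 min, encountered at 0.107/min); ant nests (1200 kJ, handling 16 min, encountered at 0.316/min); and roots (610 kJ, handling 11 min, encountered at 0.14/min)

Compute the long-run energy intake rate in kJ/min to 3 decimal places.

76.685 kJ/min

R = Σλ_iE_i / (1 + Σλ_ih_i)
Numerator: 0.107×1700 + 0.316×1200 + 0.14×610 = 646.5
Denominator: 1 + 0.107×7.8 + 0.316×16 + 0.14×11 = 8.431
R = 646.5/8.431 = 76.68 kJ/min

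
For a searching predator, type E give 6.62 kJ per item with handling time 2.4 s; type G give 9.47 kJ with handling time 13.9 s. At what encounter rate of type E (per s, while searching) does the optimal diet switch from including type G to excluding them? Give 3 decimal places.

0.137 per s

Drop type G once their profitability E₂/h₂ falls below the rate achievable on type E alone: E₂/h₂ = λE₁/(1 + λh₁).
Solve for λ: λE₁h₂ = E₂(1 + λh₁) → λ(E₁h₂ − E₂h₁) = E₂ → λ = E₂/(E₁h₂ − E₂h₁).
λ = 9.47/(6.62×13.9 − 9.47×2.4) = 9.47/69.29 = 0.1367 per s.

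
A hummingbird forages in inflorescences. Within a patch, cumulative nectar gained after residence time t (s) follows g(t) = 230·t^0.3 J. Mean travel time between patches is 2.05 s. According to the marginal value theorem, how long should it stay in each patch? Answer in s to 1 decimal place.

Maximise g(t)/(T+t): set derivative to zero → g'(t)(T+t) = g(t).
g'(t) = 0.3·230·t^-0.7. Setting 0.3·230·t^-0.7 = 230·t^0.3/(2.05+t) gives 0.3(2.05+t) = t, so 0.70·t = 0.3×2.05.
t* = 0.3×2.05/0.70 = 0.8786 s.

0.9 s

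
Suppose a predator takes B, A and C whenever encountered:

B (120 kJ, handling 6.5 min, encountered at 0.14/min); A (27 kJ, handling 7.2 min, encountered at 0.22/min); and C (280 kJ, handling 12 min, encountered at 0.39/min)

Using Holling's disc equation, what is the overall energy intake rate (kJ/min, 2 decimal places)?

16.14 kJ/min

R = Σλ_iE_i / (1 + Σλ_ih_i)
Numerator: 0.14×120 + 0.22×27 + 0.39×280 = 131.9
Denominator: 1 + 0.14×6.5 + 0.22×7.2 + 0.39×12 = 8.174
R = 131.9/8.174 = 16.14 kJ/min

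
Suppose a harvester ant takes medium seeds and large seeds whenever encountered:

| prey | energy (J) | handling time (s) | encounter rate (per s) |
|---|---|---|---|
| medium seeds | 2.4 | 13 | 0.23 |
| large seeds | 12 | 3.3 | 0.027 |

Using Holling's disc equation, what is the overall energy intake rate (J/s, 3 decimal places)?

R = Σλ_iE_i / (1 + Σλ_ih_i)
Numerator: 0.23×2.4 + 0.027×12 = 0.876
Denominator: 1 + 0.23×13 + 0.027×3.3 = 4.079
R = 0.876/4.079 = 0.2148 J/s

0.215 J/s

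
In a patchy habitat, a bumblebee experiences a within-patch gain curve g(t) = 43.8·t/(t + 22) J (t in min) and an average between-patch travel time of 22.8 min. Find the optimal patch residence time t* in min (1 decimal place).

22.4 min

Maximise g(t)/(T+t): set derivative to zero → g'(t)(T+t) = g(t).
g'(t) = 43.8·22/(t + 22)². Setting 43.8·22/(t+22)² = 43.8t/[(t+22)(22.8+t)] gives 22(22.8+t) = t(t+22), so t² = 22×22.8 = 501.6.
t* = √501.6 = 22.4 min.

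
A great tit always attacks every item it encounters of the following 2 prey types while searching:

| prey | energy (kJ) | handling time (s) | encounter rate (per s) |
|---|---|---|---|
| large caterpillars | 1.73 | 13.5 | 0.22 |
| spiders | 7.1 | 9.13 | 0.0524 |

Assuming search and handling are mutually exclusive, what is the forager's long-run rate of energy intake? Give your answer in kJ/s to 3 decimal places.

R = Σλ_iE_i / (1 + Σλ_ih_i)
Numerator: 0.22×1.73 + 0.0524×7.1 = 0.7526
Denominator: 1 + 0.22×13.5 + 0.0524×9.13 = 4.448
R = 0.7526/4.448 = 0.1692 kJ/s

0.169 kJ/s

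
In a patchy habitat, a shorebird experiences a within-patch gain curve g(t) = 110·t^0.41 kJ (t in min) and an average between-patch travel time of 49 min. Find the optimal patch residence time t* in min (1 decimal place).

Optimal t* satisfies g'(t*) = g(t*)/(T + t*).
g'(t) = 0.41·110·t^-0.59. Setting 0.41·110·t^-0.59 = 110·t^0.41/(49+t) gives 0.41(49+t) = t, so 0.59·t = 0.41×49.
t* = 0.41×49/0.59 = 34.05 min.

34.1 min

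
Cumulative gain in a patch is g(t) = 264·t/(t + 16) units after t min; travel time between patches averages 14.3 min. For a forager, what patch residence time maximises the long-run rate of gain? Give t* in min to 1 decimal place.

Optimal t* satisfies g'(t*) = g(t*)/(T + t*).
g'(t) = 264·16/(t + 16)². Setting 264·16/(t+16)² = 264t/[(t+16)(14.3+t)] gives 16(14.3+t) = t(t+16), so t² = 16×14.3 = 228.8.
t* = √228.8 = 15.13 min.

15.1 min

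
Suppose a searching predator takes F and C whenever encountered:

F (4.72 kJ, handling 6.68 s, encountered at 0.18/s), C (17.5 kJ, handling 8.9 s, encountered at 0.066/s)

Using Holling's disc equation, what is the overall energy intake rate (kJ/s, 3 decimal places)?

0.719 kJ/s

R = Σλ_iE_i / (1 + Σλ_ih_i)
Numerator: 0.18×4.72 + 0.066×17.5 = 2.005
Denominator: 1 + 0.18×6.68 + 0.066×8.9 = 2.79
R = 2.005/2.79 = 0.7185 kJ/s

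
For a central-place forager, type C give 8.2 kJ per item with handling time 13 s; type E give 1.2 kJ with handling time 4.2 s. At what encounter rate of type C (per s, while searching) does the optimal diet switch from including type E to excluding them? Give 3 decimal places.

0.064 per s

Drop type E once their profitability E₂/h₂ falls below the rate achievable on type C alone: E₂/h₂ = λE₁/(1 + λh₁).
Solve for λ: λE₁h₂ = E₂(1 + λh₁) → λ(E₁h₂ − E₂h₁) = E₂ → λ = E₂/(E₁h₂ − E₂h₁).
λ = 1.2/(8.2×4.2 − 1.2×13) = 1.2/18.84 = 0.06369 per s.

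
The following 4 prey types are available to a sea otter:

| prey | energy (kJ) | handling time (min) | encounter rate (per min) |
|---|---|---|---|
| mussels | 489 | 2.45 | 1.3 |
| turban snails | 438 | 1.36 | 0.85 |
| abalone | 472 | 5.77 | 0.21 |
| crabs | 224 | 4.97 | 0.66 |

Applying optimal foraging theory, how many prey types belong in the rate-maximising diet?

2

Profitabilities (E/h, kJ/min): turban snails 322, mussels 200, abalone 81.8, crabs 45.1. Add prey in this order while the next type's profitability exceeds the intake rate on those already taken.
Rate on top 1: 172.7. mussels: 200 > 172.7 → include.
Rate on top 2: 188.7. abalone: 81.8 < 188.7 → exclude; stop.
Optimal diet: turban snails, mussels — 2 of 4 types.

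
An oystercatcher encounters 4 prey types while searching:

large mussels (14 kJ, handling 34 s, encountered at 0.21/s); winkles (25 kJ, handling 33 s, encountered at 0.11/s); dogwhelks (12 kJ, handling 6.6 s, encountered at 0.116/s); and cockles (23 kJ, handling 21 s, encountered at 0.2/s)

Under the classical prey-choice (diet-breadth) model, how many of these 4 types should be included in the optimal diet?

2

Rank by E/h (kJ/s): dogwhelks 1.82, cockles 1.1, winkles 0.758, large mussels 0.412. Include each in turn until the next type's E/h falls below the running intake rate.
Rate on top 1: 0.7884. cockles: 1.1 > 0.7884 → include.
Rate on top 2: 1.004. winkles: 0.758 < 1.004 → exclude; stop.
Optimal diet: dogwhelks, cockles — 2 of 4 types.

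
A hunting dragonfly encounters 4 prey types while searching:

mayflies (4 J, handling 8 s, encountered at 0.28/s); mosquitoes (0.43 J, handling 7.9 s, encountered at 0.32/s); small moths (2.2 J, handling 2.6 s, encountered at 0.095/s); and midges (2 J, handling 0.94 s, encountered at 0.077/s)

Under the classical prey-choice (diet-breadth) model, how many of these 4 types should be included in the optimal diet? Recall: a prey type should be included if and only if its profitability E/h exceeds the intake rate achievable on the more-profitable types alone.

3

Profitabilities (E/h, J/s): midges 2.13, small moths 0.846, mayflies 0.5, mosquitoes 0.0544. Add prey in this order while the next type's profitability exceeds the intake rate on those already taken.
Rate on top 1: 0.1436. small moths: 0.846 > 0.1436 → include.
Rate on top 2: 0.2751. mayflies: 0.5 > 0.2751 → include.
Rate on top 3: 0.4166. mosquitoes: 0.0544 < 0.4166 → exclude; stop.
Optimal diet: midges, small moths, mayflies — 3 of 4 types.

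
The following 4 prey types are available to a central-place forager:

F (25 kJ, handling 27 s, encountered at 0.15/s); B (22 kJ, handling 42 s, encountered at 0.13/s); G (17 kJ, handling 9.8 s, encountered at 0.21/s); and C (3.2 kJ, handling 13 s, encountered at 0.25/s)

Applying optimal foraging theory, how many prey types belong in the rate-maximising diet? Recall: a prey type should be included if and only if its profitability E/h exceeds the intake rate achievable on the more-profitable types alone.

1

Rank by E/h (kJ/s): G 1.73, F 0.926, B 0.524, C 0.246. Include each in turn until the next type's E/h falls below the running intake rate.
Rate on top 1: 1.167. F: 0.926 < 1.167 → exclude; stop.
Optimal diet: G — 1 of 4 types.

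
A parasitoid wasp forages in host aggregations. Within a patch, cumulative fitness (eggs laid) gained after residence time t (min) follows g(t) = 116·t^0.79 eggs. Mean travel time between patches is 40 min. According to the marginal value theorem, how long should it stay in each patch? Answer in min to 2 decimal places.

Maximise g(t)/(T+t): set derivative to zero → g'(t)(T+t) = g(t).
g'(t) = 0.79·116·t^-0.21. Setting 0.79·116·t^-0.21 = 116·t^0.79/(40+t) gives 0.79(40+t) = t, so 0.21·t = 0.79×40.
t* = 0.79×40/0.21 = 150.5 min.

150.48 min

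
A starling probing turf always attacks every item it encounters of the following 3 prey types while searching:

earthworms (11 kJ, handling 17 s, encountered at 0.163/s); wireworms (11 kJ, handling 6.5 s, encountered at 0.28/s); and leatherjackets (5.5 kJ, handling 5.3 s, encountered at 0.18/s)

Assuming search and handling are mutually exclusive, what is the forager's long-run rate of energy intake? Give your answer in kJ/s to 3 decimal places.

0.896 kJ/s

R = Σλ_iE_i / (1 + Σλ_ih_i)
Numerator: 0.163×11 + 0.28×11 + 0.18×5.5 = 5.863
Denominator: 1 + 0.163×17 + 0.28×6.5 + 0.18×5.3 = 6.545
R = 5.863/6.545 = 0.8958 kJ/s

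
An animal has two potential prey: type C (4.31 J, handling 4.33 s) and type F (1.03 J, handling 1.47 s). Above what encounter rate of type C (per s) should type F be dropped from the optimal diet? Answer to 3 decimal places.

0.549 per s

Drop type F once their profitability E₂/h₂ falls below the rate achievable on type C alone: E₂/h₂ = λE₁/(1 + λh₁).
Solve for λ: λE₁h₂ = E₂(1 + λh₁) → λ(E₁h₂ − E₂h₁) = E₂ → λ = E₂/(E₁h₂ − E₂h₁).
λ = 1.03/(4.31×1.47 − 1.03×4.33) = 1.03/1.876 = 0.5491 per s.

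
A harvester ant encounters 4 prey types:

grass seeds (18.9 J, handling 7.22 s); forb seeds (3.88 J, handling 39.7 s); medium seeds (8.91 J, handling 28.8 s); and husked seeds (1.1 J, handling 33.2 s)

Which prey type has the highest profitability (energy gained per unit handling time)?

In descending order of E/h:
grass seeds: 18.9/7.22 = 2.62 J/s
medium seeds: 8.91/28.8 = 0.309 J/s
forb seeds: 3.88/39.7 = 0.0977 J/s
husked seeds: 1.1/33.2 = 0.0331 J/s

grass seeds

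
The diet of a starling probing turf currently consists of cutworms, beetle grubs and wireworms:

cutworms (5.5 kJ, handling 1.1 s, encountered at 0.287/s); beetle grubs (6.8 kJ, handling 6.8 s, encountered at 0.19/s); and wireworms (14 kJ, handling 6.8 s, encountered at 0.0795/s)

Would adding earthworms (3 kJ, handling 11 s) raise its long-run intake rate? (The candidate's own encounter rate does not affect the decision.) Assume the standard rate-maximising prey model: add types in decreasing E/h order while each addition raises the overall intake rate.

No

Intake rate on the current diet: R = (0.287×5.5 + 0.19×6.8 + 0.0795×14) / (1 + 0.287×1.1 + 0.19×6.8 + 0.0795×6.8) = 3.983/3.148 = 1.265 kJ/s.
Profitability of earthworms: 3/11 = 0.2727 kJ/s.
0.2727 < 1.265, so adding earthworms would lower the average — exclude it.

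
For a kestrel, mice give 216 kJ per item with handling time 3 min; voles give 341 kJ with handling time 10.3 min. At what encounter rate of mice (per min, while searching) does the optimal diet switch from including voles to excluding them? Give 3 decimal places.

0.284 per min

The zero-one rule: include voles iff E₂/h₂ > λE₁/(1+λh₁). Equality gives the switch point.
λE₁h₂ = E₂ + λE₂h₁ ⇒ λ = E₂/(E₁h₂ − E₂h₁) = 341/(2225 − 1023) = 0.2837 per min.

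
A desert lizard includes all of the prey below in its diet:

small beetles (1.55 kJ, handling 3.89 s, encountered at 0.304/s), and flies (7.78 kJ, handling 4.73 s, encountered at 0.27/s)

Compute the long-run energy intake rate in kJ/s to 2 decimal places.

R = (0.304×1.55 + 0.27×7.78) / (1 + 0.304×3.89 + 0.27×4.73) = 2.572/3.46 = 0.7434 kJ/s.

0.74 kJ/s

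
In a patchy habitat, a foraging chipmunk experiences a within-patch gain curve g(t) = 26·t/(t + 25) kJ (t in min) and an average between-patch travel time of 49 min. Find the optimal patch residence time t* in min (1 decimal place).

Optimal t* satisfies g'(t*) = g(t*)/(T + t*).
g'(t) = 26·25/(t + 25)². Setting 26·25/(t+25)² = 26t/[(t+25)(49+t)] gives 25(49+t) = t(t+25), so t² = 25×49 = 1225.
t* = √1225 = 35 min.

35.0 min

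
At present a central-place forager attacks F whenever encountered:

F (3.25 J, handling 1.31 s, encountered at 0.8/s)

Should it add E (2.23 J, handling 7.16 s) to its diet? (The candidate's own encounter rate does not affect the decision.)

No

On F alone, R = ΣλE/(1+Σλh) = 2.6/2.048 = 1.27 J/s.
E: E/h = 2.23/7.16 = 0.3115 J/s.
0.3115 < 1.27, so adding E would lower the average — exclude it.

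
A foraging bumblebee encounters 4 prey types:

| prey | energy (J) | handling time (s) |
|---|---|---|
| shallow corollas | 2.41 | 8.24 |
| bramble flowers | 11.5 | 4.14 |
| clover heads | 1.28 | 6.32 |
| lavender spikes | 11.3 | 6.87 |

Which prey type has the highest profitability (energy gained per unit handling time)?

Profitability E/h (J/s): shallow corollas = 2.41/8.24 = 0.292, bramble flowers = 11.5/4.14 = 2.78, clover heads = 1.28/6.32 = 0.203, lavender spikes = 11.3/6.87 = 1.64.
Ranked: bramble flowers > lavender spikes > shallow corollas > clover heads.

bramble flowers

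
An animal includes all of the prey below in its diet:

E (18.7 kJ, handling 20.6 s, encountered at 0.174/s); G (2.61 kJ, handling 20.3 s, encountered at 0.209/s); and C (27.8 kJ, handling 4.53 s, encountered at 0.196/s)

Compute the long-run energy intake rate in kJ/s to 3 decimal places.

R = Σλ_iE_i / (1 + Σλ_ih_i)
Numerator: 0.174×18.7 + 0.209×2.61 + 0.196×27.8 = 9.248
Denominator: 1 + 0.174×20.6 + 0.209×20.3 + 0.196×4.53 = 9.715
R = 9.248/9.715 = 0.9519 kJ/s

0.952 kJ/s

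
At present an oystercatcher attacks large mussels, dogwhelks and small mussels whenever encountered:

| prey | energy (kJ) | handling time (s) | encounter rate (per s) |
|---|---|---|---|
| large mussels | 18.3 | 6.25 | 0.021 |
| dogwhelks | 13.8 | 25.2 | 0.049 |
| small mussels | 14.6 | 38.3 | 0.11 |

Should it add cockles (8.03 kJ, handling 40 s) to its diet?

No

On large mussels, dogwhelks and small mussels alone, R = ΣλE/(1+Σλh) = 2.667/6.579 = 0.4053 kJ/s.
Profitability of cockles: 8.03/40 = 0.2007 kJ/s.
0.2007 < 0.4053, so adding cockles would lower the average — exclude it.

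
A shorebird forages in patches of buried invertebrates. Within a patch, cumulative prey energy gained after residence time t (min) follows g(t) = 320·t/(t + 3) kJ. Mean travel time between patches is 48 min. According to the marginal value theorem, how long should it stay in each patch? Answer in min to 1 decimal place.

12.0 min

By the marginal value theorem, leave when the instantaneous gain rate g'(t) equals the habitat-wide average g(t)/(T + t).
g'(t) = 320·3/(t + 3)². Setting 320·3/(t+3)² = 320t/[(t+3)(48+t)] gives 3(48+t) = t(t+3), so t² = 3×48 = 144.
t* = √144 = 12 min.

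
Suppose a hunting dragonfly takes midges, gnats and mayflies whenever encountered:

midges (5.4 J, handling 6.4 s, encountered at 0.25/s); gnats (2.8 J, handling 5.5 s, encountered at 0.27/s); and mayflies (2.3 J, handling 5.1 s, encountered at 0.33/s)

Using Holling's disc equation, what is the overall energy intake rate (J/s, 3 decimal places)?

0.497 J/s

R = Σλ_iE_i / (1 + Σλ_ih_i)
Numerator: 0.25×5.4 + 0.27×2.8 + 0.33×2.3 = 2.865
Denominator: 1 + 0.25×6.4 + 0.27×5.5 + 0.33×5.1 = 5.768
R = 2.865/5.768 = 0.4967 J/s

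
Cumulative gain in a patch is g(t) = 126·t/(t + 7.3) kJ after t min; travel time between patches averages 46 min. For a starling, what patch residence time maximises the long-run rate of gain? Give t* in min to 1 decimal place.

Maximise g(t)/(T+t): set derivative to zero → g'(t)(T+t) = g(t).
g'(t) = 126·7.3/(t + 7.3)². Setting 126·7.3/(t+7.3)² = 126t/[(t+7.3)(46+t)] gives 7.3(46+t) = t(t+7.3), so t² = 7.3×46 = 335.8.
t* = √335.8 = 18.32 min.

18.3 min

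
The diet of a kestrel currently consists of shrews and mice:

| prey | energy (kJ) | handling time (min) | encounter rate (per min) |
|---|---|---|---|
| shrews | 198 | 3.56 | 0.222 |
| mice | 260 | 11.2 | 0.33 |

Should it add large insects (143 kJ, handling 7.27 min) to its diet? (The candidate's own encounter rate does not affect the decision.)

No

On shrews and mice alone, R = ΣλE/(1+Σλh) = 129.8/5.486 = 23.65 kJ/min.
large insects: E/h = 143/7.27 = 19.67 kJ/min.
Since 19.67 < R, time spent handling large insects is better spent searching.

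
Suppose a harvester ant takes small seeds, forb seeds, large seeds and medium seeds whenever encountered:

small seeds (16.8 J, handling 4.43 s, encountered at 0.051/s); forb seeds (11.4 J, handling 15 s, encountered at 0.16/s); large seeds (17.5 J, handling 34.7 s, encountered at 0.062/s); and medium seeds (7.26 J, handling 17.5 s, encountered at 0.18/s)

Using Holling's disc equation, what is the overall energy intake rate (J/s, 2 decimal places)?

R = Σλ_iE_i / (1 + Σλ_ih_i)
Numerator: 0.051×16.8 + 0.16×11.4 + 0.062×17.5 + 0.18×7.26 = 5.073
Denominator: 1 + 0.051×4.43 + 0.16×15 + 0.062×34.7 + 0.18×17.5 = 8.927
R = 5.073/8.927 = 0.5682 J/s

0.57 J/s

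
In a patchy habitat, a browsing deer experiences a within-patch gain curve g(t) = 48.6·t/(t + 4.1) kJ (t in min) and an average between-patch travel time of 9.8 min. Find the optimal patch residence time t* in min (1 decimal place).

6.3 min

By the marginal value theorem, leave when the instantaneous gain rate g'(t) equals the habitat-wide average g(t)/(T + t).
g'(t) = 48.6·4.1/(t + 4.1)². Setting 48.6·4.1/(t+4.1)² = 48.6t/[(t+4.1)(9.8+t)] gives 4.1(9.8+t) = t(t+4.1), so t² = 4.1×9.8 = 40.18.
t* = √40.18 = 6.339 min.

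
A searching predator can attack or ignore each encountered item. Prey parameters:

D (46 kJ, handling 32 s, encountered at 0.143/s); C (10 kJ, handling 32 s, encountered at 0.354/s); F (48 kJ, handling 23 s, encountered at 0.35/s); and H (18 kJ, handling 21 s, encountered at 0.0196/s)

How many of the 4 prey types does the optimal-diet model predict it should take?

Profitabilities (E/h, kJ/s): F 2.09, D 1.44, H 0.857, C 0.312. Add prey in this order while the next type's profitability exceeds the intake rate on those already taken.
Rate on top 1: 1.856. D: 1.44 < 1.856 → exclude; stop.
Optimal diet: F — 1 of 4 types.

1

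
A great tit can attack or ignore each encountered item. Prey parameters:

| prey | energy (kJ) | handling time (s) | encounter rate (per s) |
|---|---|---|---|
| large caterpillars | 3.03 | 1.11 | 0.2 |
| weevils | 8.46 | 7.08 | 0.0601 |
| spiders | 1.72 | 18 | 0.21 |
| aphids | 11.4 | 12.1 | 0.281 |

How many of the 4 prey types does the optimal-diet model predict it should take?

Profitabilities (E/h, kJ/s): large caterpillars 2.73, weevils 1.19, aphids 0.942, spiders 0.0956. Add prey in this order while the next type's profitability exceeds the intake rate on those already taken.
Rate on top 1: 0.4959. weevils: 1.19 > 0.4959 → include.
Rate on top 2: 0.6764. aphids: 0.942 > 0.6764 → include.
Rate on top 3: 0.8554. spiders: 0.0956 < 0.8554 → exclude; stop.
Optimal diet: large caterpillars, weevils, aphids — 3 of 4 types.

3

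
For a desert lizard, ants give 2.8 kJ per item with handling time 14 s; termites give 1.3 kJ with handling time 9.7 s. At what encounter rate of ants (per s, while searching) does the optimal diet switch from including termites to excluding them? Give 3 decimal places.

0.145 per s

The zero-one rule: include termites iff E₂/h₂ > λE₁/(1+λh₁). Equality gives the switch point.
λE₁h₂ = E₂ + λE₂h₁ ⇒ λ = E₂/(E₁h₂ − E₂h₁) = 1.3/(27.16 − 18.2) = 0.1451 per s.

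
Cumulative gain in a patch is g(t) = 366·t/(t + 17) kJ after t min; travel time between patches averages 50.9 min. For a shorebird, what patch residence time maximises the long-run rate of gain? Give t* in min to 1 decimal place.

Maximise g(t)/(T+t): set derivative to zero → g'(t)(T+t) = g(t).
g'(t) = 366·17/(t + 17)². Setting 366·17/(t+17)² = 366t/[(t+17)(50.9+t)] gives 17(50.9+t) = t(t+17), so t² = 17×50.9 = 865.3.
t* = √865.3 = 29.42 min.

29.4 min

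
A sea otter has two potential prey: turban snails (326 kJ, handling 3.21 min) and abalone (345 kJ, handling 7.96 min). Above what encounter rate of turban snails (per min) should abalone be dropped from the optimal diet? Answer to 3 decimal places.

At the threshold, the rate on turban snails alone equals the profitability of abalone: λ·326/(1 + λ·3.21) = 345/7.96 = 43.34.
Rearranging, λ(326 − 43.34×3.21) = 43.34, so λ = 43.34/186.9 = 0.2319 per min.

0.232 per min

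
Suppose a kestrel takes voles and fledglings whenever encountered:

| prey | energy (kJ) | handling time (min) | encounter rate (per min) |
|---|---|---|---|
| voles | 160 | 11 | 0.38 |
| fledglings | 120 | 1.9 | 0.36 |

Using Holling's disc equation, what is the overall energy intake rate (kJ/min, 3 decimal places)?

17.735 kJ/min

R = (0.38×160 + 0.36×120) / (1 + 0.38×11 + 0.36×1.9) = 104/5.864 = 17.74 kJ/min.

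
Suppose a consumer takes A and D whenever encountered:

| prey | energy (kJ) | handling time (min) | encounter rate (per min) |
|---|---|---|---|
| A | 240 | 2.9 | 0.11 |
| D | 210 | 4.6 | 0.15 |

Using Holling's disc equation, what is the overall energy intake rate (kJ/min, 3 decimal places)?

28.820 kJ/min

R = (0.11×240 + 0.15×210) / (1 + 0.11×2.9 + 0.15×4.6) = 57.9/2.009 = 28.82 kJ/min.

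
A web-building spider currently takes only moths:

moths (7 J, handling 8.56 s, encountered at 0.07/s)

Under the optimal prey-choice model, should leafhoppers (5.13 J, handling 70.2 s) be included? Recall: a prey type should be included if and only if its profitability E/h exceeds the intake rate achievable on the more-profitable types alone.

No

Current rate: (0.07×7)/(1 + 0.07×8.56) = 0.3064 J/s.
leafhoppers: E/h = 5.13/70.2 = 0.07308 J/s.
0.07308 < 0.3064, so adding leafhoppers would lower the average — exclude it.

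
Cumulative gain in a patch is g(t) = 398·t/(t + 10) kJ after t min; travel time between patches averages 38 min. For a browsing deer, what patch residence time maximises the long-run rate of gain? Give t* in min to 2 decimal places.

Optimal t* satisfies g'(t*) = g(t*)/(T + t*).
g'(t) = 398·10/(t + 10)². Setting 398·10/(t+10)² = 398t/[(t+10)(38+t)] gives 10(38+t) = t(t+10), so t² = 10×38 = 380.
t* = √380 = 19.49 min.

19.49 min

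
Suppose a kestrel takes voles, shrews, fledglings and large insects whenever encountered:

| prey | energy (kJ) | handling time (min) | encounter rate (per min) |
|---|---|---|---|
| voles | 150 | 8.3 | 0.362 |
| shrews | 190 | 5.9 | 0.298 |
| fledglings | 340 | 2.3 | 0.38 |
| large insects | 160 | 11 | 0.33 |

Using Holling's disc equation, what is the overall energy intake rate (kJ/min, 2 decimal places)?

R = (0.362×150 + 0.298×190 + 0.38×340 + 0.33×160) / (1 + 0.362×8.3 + 0.298×5.9 + 0.38×2.3 + 0.33×11) = 292.9/10.27 = 28.53 kJ/min.

28.53 kJ/min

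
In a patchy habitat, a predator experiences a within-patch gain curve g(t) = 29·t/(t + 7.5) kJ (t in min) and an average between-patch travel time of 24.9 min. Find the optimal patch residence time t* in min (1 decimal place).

Maximise g(t)/(T+t): set derivative to zero → g'(t)(T+t) = g(t).
g'(t) = 29·7.5/(t + 7.5)². Setting 29·7.5/(t+7.5)² = 29t/[(t+7.5)(24.9+t)] gives 7.5(24.9+t) = t(t+7.5), so t² = 7.5×24.9 = 186.8.
t* = √186.8 = 13.67 min.

13.7 min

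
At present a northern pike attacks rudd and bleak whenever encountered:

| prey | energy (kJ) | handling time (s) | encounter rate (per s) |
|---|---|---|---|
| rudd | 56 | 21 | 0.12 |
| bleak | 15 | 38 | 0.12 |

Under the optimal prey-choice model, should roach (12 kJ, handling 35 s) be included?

Intake rate on the current diet: R = (0.12×56 + 0.12×15) / (1 + 0.12×21 + 0.12×38) = 8.52/8.08 = 1.054 kJ/s.
Profitability of roach: 12/35 = 0.3429 kJ/s.
Since 0.3429 < R, time spent handling roach is better spent searching.

No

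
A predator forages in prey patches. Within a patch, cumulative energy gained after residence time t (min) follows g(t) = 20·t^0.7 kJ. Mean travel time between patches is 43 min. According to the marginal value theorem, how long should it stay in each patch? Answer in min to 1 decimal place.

Maximise g(t)/(T+t): set derivative to zero → g'(t)(T+t) = g(t).
g'(t) = 0.7·20·t^-0.3. Setting 0.7·20·t^-0.3 = 20·t^0.7/(43+t) gives 0.7(43+t) = t, so 0.30·t = 0.7×43.
t* = 0.7×43/0.30 = 100.3 min.

100.3 min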